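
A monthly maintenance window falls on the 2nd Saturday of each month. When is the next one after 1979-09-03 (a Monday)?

September 1979 starts on a Saturday; its first Saturday is the 1st, so the 2nd Saturday is the 8th — 1979-09-08.
1979-09-08 is after 1979-09-03, so that is the next one.

1979-09-08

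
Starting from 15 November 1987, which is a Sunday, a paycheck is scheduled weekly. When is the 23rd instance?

The 23rd occurrence is 22 intervals after the first: 22 × 7 = 154 days after 15 November 1987.
November has 30 days — 15 days to the end of November leaves 139.
December has 31 days (108 left).
January has 31 days (77 left).
February has 29 days (48 left).
March has 31 days (17 left).
17 days into April → 17 April 1988.

17 April 1988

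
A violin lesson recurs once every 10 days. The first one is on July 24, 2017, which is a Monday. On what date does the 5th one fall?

The 5th occurrence is 4 intervals after the first: 4 × 10 = 40 days after July 24, 2017.
July has 31 days — 7 days to the end of July leaves 33.
August has 31 days (2 left).
2 days into September → September 2, 2017.

September 2, 2017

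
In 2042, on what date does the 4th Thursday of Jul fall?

The first Thursday of Jul 2042 is Jul 3.
The 4th Thursday is 3 weeks later: 3 + 21 = 24.

Jul 24, 2042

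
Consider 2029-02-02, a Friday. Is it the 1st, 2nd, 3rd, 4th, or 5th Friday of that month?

1st

Day 2 falls in week ⌈2/7⌉ of the month.
Days 1–7 hold the 1st Friday, 8–14 the 2nd, 15–21 the 3rd, 22–28 the 4th, 29–31 the 5th.
2 is in the range for the 1st.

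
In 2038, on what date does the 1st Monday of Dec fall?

Dec 6, 2038

Dec 2038 begins on a Wednesday, so the first Monday is Dec 6 (5 days later).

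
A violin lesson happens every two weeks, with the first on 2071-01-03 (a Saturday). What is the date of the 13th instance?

2071-06-20

The 13th occurrence is 12 intervals after the first: 12 × 14 = 168 days after 2071-01-03.
January has 31 days — 28 days to the end of January leaves 140.
February has 28 days (112 left).
March has 31 days (81 left).
April has 30 days (51 left).
May has 31 days (20 left).
20 days into June → 2071-06-20.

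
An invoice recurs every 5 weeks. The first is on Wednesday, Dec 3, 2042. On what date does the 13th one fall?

Jan 27, 2044

The 13th occurrence is 12 intervals after the first: 12 × 35 = 420 days after Dec 3, 2042.
Dec has 31 days — 28 days to the end of Dec leaves 392.
Jan has 31 days (361 left).
Feb has 28 days (333 left).
Mar has 31 days (302 left).
Apr has 30 days (272 left).
May has 31 days (241 left).
Jun has 30 days (211 left).
Jul has 31 days (180 left).
Aug has 31 days (149 left).
Sep has 30 days (119 left).
Oct has 31 days (88 left).
Nov has 30 days (58 left).
Dec has 31 days (27 left).
27 days into Jan → Jan 27, 2044.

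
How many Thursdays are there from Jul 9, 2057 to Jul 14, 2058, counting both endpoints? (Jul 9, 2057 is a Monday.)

Jul 9, 2057 is a Monday; the first Thursday on or after it is Jul 12, 2057 (3 days later).
From Jul 12, 2057 to Jul 14, 2058: 172 + 195 = 367 days (rest of 2057, to Jul 14, 2058 in 2058).
367 ÷ 7 = 52 full weeks with remainder 3, so 52 more Thursdays after the first → 53.

53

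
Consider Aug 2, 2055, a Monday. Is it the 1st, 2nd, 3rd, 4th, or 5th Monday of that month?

Day 2 falls in week ⌈2/7⌉ of the month.
Days 1–7 hold the 1st Monday, 8–14 the 2nd, 15–21 the 3rd, 22–28 the 4th, 29–31 the 5th.
2 is in the range for the 1st.

1st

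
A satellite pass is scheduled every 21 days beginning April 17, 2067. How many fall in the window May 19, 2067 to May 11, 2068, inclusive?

17

Occurrences land 21·i days after April 17, 2067 for i = 0, 1, 2, …
May 19, 2067 is 32 days after the start; 32 ÷ 21 = 1 remainder 11; since the remainder is 11, round up to i = 2. First occurrence in the window: #3 on May 29, 2067 (2×21 = 42 days in).
May 11, 2068 is 390 days after the start; 390 ÷ 21 = 18 remainder 12. Last occurrence in the window: #19 on April 29, 2068.
Occurrences #3 through #19: 17 in total.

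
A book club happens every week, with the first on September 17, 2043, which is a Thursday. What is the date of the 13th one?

December 10, 2043

The 13th occurrence is 12 intervals after the first: 12 × 7 = 84 days after September 17, 2043.
September has 30 days — 13 days to the end of September leaves 71.
October has 31 days (40 left).
November has 30 days (10 left).
10 days into December → December 10, 2043.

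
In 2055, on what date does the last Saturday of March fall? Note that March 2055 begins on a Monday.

March 2055 begins on a Monday, so the first Saturday is March 6 (5 days later).
March 2055 has 31 days. Adding weeks: 6, 13, 20, 27 — the last one ≤ 31 is the 27th.

27 March 2055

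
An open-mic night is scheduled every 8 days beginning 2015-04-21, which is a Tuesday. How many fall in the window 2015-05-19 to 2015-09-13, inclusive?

Occurrences land 8·i days after 2015-04-21 for i = 0, 1, 2, …
2015-05-19 is 28 days after the start; 28 ÷ 8 = 3 remainder 4; since the remainder is 4, round up to i = 4. First occurrence in the window: #5 on 2015-05-23 (4×8 = 32 days in).
2015-09-13 is 145 days after the start; 145 ÷ 8 = 18 remainder 1. Last occurrence in the window: #19 on 2015-09-12.
Occurrences #5 through #19: 15 in total.

15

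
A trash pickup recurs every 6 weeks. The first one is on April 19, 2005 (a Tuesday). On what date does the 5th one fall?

The 5th occurrence is 4 intervals after the first: 4 × 42 = 168 days after April 19, 2005.
April has 30 days — 11 days to the end of April leaves 157.
May has 31 days (126 left).
June has 30 days (96 left).
July has 31 days (65 left).
August has 31 days (34 left).
September has 30 days (4 left).
4 days into October → October 4, 2005.

October 4, 2005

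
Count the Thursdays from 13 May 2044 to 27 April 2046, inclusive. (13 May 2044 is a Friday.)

102

13 May 2044 is a Friday; the first Thursday on or after it is 19 May 2044 (6 days later).
From 19 May 2044 to 27 April 2046: 226 + 365 + 117 = 708 days (rest of 2044, 2045, to 27 April 2046 in 2046).
708 ÷ 7 = 101 full weeks with remainder 1, so 101 more Thursdays after the first → 102.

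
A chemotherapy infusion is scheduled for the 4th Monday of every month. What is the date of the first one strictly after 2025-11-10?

2025-11-24

November 2025 starts on a Saturday; its first Monday is the 3rd, so the 4th Monday is the 24th — 2025-11-24.
2025-11-24 is after 2025-11-10, so that is the next one.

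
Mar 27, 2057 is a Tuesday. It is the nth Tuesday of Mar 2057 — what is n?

4th

Day 27 falls in week ⌈27/7⌉ of the month.
Days 1–7 hold the 1st Tuesday, 8–14 the 2nd, 15–21 the 3rd, 22–28 the 4th, 29–31 the 5th.
27 is in the range for the 4th.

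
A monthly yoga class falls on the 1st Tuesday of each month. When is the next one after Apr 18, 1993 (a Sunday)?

Apr 1993 starts on a Thursday, so its 1st Tuesday is Apr 6, 1993 (5 days in).
That is not after Apr 18, 1993, so look at May 1993.
May 1993 starts on a Saturday, so its 1st Tuesday is May 4, 1993 (3 days in).

May 4, 1993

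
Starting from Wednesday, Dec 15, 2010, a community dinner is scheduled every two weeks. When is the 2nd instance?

Dec 29, 2010

The 2nd occurrence is 1 interval after the first: 1 × 14 = 14 days after Dec 15, 2010.
14 days later is Dec 29, 2010.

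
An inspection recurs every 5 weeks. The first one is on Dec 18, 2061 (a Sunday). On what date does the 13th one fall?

Feb 11, 2063

The 13th occurrence is 12 intervals after the first: 12 × 35 = 420 days after Dec 18, 2061.
Dec has 31 days — 13 days to the end of Dec leaves 407.
2062 has 365 days (42 left).
Jan has 31 days (11 left).
11 days into Feb → Feb 11, 2063.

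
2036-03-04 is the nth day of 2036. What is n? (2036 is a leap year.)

Days in months before March: 31 + 29 = 60.
Plus 4 days into March → day 64.

64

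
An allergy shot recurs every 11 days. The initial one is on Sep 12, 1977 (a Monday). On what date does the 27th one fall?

The 27th occurrence is 26 intervals after the first: 26 × 11 = 286 days after Sep 12, 1977.
Sep has 30 days — 18 days to the end of Sep leaves 268.
Oct has 31 days (237 left).
Nov has 30 days (207 left).
Dec has 31 days (176 left).
Jan has 31 days (145 left).
Feb has 28 days (117 left).
Mar has 31 days (86 left).
Apr has 30 days (56 left).
May has 31 days (25 left).
25 days into Jun → Jun 25, 1978.

Jun 25, 1978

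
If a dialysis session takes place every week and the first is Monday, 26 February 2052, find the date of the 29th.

9 September 2052

The 29th occurrence is 28 intervals after the first: 28 × 7 = 196 days after 26 February 2052.
February has 29 days — 3 days to the end of February leaves 193.
March has 31 days (162 left).
April has 30 days (132 left).
May has 31 days (101 left).
June has 30 days (71 left).
July has 31 days (40 left).
August has 31 days (9 left).
9 days into September → 9 September 2052.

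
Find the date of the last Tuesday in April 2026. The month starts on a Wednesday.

April 2026 begins on a Wednesday, so the first Tuesday is April 7 (6 days later).
April 2026 has 30 days. Adding weeks: 7, 14, 21, 28 — the last one ≤ 30 is the 28th.

2026-04-28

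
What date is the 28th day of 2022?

28 into Jan → Jan 28.

Jan 28, 2022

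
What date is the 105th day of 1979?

January has 31 days (105 − 31 = 74 remain).
February has 28 days (74 − 28 = 46 remain).
March has 31 days (46 − 31 = 15 remain).
15 into April → April 15.

1979-04-15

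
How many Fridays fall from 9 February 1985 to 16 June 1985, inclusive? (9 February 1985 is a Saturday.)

9 February 1985 is a Saturday; the first Friday on or after it is 15 February 1985 (6 days later).
From 15 February 1985 to 16 June 1985: 13 + 31 + 30 + 31 + 16 = 121 days (rest of February, March, April, May, June).
121 ÷ 7 = 17 full weeks with remainder 2, so 17 more Fridays after the first → 18.

18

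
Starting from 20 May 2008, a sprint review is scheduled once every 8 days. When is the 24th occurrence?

The 24th occurrence is 23 intervals after the first: 23 × 8 = 184 days after 20 May 2008.
May has 31 days — 11 days to the end of May leaves 173.
June has 30 days (143 left).
July has 31 days (112 left).
August has 31 days (81 left).
September has 30 days (51 left).
October has 31 days (20 left).
20 days into November → 20 November 2008.

20 November 2008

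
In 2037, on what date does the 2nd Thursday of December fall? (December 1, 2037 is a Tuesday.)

10 December 2037

December 2037 begins on a Tuesday, so the first Thursday is December 3 (2 days later).
The 2nd Thursday is 1 weeks later: 3 + 7 = 10.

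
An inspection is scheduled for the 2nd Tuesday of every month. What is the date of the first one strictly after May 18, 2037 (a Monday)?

June 9, 2037

May 2037 starts on a Friday; its first Tuesday is the 5th, so the 2nd Tuesday is the 12th — May 12, 2037.
That is not after May 18, 2037, so look at June 2037.
June 2037 starts on a Monday; its first Tuesday is the 2nd, so the 2nd Tuesday is the 9th — June 9, 2037.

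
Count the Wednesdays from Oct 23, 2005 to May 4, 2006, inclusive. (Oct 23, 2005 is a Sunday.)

Oct 23, 2005 is a Sunday; the first Wednesday on or after it is Oct 26, 2005 (3 days later).
From Oct 26, 2005 to May 4, 2006: 5 + 30 + 31 + 31 + 28 + 31 + 30 + 4 = 190 days (rest of Oct, Nov, Dec, Jan, Feb, Mar, Apr, May).
190 ÷ 7 = 27 full weeks with remainder 1, so 27 more Wednesdays after the first → 28.

28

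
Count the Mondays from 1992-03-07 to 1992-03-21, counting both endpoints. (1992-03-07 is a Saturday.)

2

1992-03-07 is a Saturday; the first Monday on or after it is 1992-03-09 (2 days later).
From 1992-03-09 to 1992-03-21 is 21 − 9 = 12 days.
12 ÷ 7 = 1 full weeks with remainder 5, so 1 more Mondays after the first → 2.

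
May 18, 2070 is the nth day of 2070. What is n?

Days in months before May: 31 + 28 + 31 + 30 = 120.
Plus 18 days into May → day 138.

138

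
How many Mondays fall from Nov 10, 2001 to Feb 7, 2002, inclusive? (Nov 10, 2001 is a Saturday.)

13

Nov 10, 2001 is a Saturday; the first Monday on or after it is Nov 12, 2001 (2 days later).
From Nov 12, 2001 to Feb 7, 2002: 18 + 31 + 31 + 7 = 87 days (rest of Nov, Dec, Jan, Feb).
87 ÷ 7 = 12 full weeks with remainder 3, so 12 more Mondays after the first → 13.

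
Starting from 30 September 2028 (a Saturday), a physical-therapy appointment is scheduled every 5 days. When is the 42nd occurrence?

The 42nd occurrence is 41 intervals after the first: 41 × 5 = 205 days after 30 September 2028.
September has 30 days — 0 days to the end of September leaves 205.
October has 31 days (174 left).
November has 30 days (144 left).
December has 31 days (113 left).
January has 31 days (82 left).
February has 28 days (54 left).
March has 31 days (23 left).
23 days into April → 23 April 2029.

23 April 2029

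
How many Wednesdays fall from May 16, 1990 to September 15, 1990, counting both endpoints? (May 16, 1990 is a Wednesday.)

18

May 16, 1990 is a Wednesday; the first Wednesday on or after it is May 16, 1990.
From May 16, 1990 to September 15, 1990: 15 + 30 + 31 + 31 + 15 = 122 days (rest of May, June, July, August, September).
122 ÷ 7 = 17 full weeks with remainder 3, so 17 more Wednesdays after the first → 18.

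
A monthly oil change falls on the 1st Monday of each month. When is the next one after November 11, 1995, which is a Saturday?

November 1995 starts on a Wednesday, so its 1st Monday is November 6, 1995 (5 days in).
That is not after November 11, 1995, so look at December 1995.
December 1995 starts on a Friday, so its 1st Monday is December 4, 1995 (3 days in).

December 4, 1995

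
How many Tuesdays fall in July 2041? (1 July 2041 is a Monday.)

1 July 2041 is a Monday; the first Tuesday on or after it is 2 July 2041 (1 day later).
From 2 July 2041 to 31 July 2041 is 31 − 2 = 29 days.
29 ÷ 7 = 4 full weeks with remainder 1, so 4 more Tuesdays after the first → 5.

5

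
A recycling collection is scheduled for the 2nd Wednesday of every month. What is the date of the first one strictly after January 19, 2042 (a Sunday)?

February 12, 2042

January 2042 starts on a Wednesday; its first Wednesday is the 1st, so the 2nd Wednesday is the 8th — January 8, 2042.
That is not after January 19, 2042, so look at February 2042.
February 2042 starts on a Saturday; its first Wednesday is the 5th, so the 2nd Wednesday is the 12th — February 12, 2042.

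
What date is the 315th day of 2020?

January has 31 days (315 − 31 = 284 remain).
February has 29 days (284 − 29 = 255 remain).
March has 31 days (255 − 31 = 224 remain).
April has 30 days (224 − 30 = 194 remain).
May has 31 days (194 − 31 = 163 remain).
June has 30 days (163 − 30 = 133 remain).
July has 31 days (133 − 31 = 102 remain).
August has 31 days (102 − 31 = 71 remain).
September has 30 days (71 − 30 = 41 remain).
October has 31 days (41 − 31 = 10 remain).
10 into November → November 10.

2020-11-10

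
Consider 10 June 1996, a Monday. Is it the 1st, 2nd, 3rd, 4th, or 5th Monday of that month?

Day 10 falls in week ⌈10/7⌉ of the month.
Days 1–7 hold the 1st Monday, 8–14 the 2nd, 15–21 the 3rd, 22–28 the 4th, 29–31 the 5th.
10 is in the range for the 2nd.

2nd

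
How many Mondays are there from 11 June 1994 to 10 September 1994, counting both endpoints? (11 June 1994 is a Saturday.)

11 June 1994 is a Saturday; the first Monday on or after it is 13 June 1994 (2 days later).
From 13 June 1994 to 10 September 1994: 17 + 31 + 31 + 10 = 89 days (rest of June, July, August, September).
89 ÷ 7 = 12 full weeks with remainder 5, so 12 more Mondays after the first → 13.

13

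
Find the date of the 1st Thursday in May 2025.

May 1, 2025

May 2025 begins on a Thursday, so the first Thursday is May 1.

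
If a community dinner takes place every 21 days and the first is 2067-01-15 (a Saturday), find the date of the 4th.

The 4th occurrence is 3 intervals after the first: 3 × 21 = 63 days after 2067-01-15.
January has 31 days — 16 days to the end of January leaves 47.
February has 28 days (19 left).
19 days into March → 2067-03-19.

2067-03-19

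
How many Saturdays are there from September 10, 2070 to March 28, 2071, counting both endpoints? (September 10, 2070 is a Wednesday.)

29

September 10, 2070 is a Wednesday; the first Saturday on or after it is September 13, 2070 (3 days later).
From September 13, 2070 to March 28, 2071: 17 + 31 + 30 + 31 + 31 + 28 + 28 = 196 days (rest of September, October, November, December, January, February, March).
196 ÷ 7 = 28 full weeks with remainder 0, so 28 more Saturdays after the first → 29.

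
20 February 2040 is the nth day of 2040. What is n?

Days in months before February: 31 = 31.
Plus 20 days into February → day 51.

51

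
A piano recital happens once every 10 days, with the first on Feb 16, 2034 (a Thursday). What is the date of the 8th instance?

Apr 27, 2034

The 8th occurrence is 7 intervals after the first: 7 × 10 = 70 days after Feb 16, 2034.
Feb has 28 days — 12 days to the end of Feb leaves 58.
Mar has 31 days (27 left).
27 days into Apr → Apr 27, 2034.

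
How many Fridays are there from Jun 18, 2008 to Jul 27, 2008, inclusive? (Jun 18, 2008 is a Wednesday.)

6

Jun 18, 2008 is a Wednesday; the first Friday on or after it is Jun 20, 2008 (2 days later).
From Jun 20, 2008 to Jul 27, 2008: 10 + 27 = 37 days (rest of Jun, Jul).
37 ÷ 7 = 5 full weeks with remainder 2, so 5 more Fridays after the first → 6.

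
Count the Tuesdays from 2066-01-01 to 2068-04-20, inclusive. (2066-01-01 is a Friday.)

120

2066-01-01 is a Friday; the first Tuesday on or after it is 2066-01-05 (4 days later).
From 2066-01-05 to 2068-04-20: 360 + 365 + 111 = 836 days (rest of 2066, 2067, to 2068-04-20 in 2068).
836 ÷ 7 = 119 full weeks with remainder 3, so 119 more Tuesdays after the first → 120.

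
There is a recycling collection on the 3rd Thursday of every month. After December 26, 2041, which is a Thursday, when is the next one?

December 2041 starts on a Sunday; its first Thursday is the 5th, so the 3rd Thursday is the 19th — December 19, 2041.
That is not after December 26, 2041, so look at January 2042.
January 2042 starts on a Wednesday; its first Thursday is the 2nd, so the 3rd Thursday is the 16th — January 16, 2042.

January 16, 2042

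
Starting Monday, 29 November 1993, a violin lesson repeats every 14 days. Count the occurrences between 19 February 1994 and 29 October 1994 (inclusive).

18

Occurrences land 14·i days after 29 November 1993 for i = 0, 1, 2, …
19 February 1994 is 82 days after the start; 82 ÷ 14 = 5 remainder 12; since the remainder is 12, round up to i = 6. First occurrence in the window: #7 on 21 February 1994 (6×14 = 84 days in).
29 October 1994 is 334 days after the start; 334 ÷ 14 = 23 remainder 12. Last occurrence in the window: #24 on 17 October 1994.
Occurrences #7 through #24: 18 in total.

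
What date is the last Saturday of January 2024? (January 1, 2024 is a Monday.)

January 27, 2024

January 2024 begins on a Monday, so the first Saturday is January 6 (5 days later).
January 2024 has 31 days. Adding weeks: 6, 13, 20, 27 — the last one ≤ 31 is the 27th.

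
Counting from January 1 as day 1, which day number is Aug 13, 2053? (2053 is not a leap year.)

225

Days in months before Aug: 31 + 28 + 31 + 30 + 31 + 30 + 31 = 212.
Plus 13 days into Aug → day 225.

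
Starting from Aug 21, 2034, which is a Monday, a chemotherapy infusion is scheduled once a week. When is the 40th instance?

The 40th occurrence is 39 intervals after the first: 39 × 7 = 273 days after Aug 21, 2034.
Aug has 31 days — 10 days to the end of Aug leaves 263.
Sep has 30 days (233 left).
Oct has 31 days (202 left).
Nov has 30 days (172 left).
Dec has 31 days (141 left).
Jan has 31 days (110 left).
Feb has 28 days (82 left).
Mar has 31 days (51 left).
Apr has 30 days (21 left).
21 days into May → May 21, 2035.

May 21, 2035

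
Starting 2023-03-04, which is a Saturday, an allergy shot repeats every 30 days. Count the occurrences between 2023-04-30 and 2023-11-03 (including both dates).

7

Occurrences land 30·i days after 2023-03-04 for i = 0, 1, 2, …
2023-04-30 is 57 days after the start; 57 ÷ 30 = 1 remainder 27; since the remainder is 27, round up to i = 2. First occurrence in the window: #3 on 2023-05-03 (2×30 = 60 days in).
2023-11-03 is 244 days after the start; 244 ÷ 30 = 8 remainder 4. Last occurrence in the window: #9 on 2023-10-30.
Occurrences #3 through #9: 7 in total.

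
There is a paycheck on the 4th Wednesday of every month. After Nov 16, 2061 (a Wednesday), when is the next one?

Nov 2061 starts on a Tuesday; its first Wednesday is the 2nd, so the 4th Wednesday is the 23rd — Nov 23, 2061.
Nov 23, 2061 is after Nov 16, 2061, so that is the next one.

Nov 23, 2061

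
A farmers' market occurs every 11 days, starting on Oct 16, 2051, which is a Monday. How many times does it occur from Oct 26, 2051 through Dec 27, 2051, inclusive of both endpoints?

6

Occurrences land 11·i days after Oct 16, 2051 for i = 0, 1, 2, …
Oct 26, 2051 is 10 days after the start; 10 ÷ 11 = 0 remainder 10; since the remainder is 10, round up to i = 1. First occurrence in the window: #2 on Oct 27, 2051 (1×11 = 11 days in).
Dec 27, 2051 is 72 days after the start; 72 ÷ 11 = 6 remainder 6. Last occurrence in the window: #7 on Dec 21, 2051.
Occurrences #2 through #7: 6 in total.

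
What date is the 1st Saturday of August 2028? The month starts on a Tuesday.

August 2028 begins on a Tuesday, so the first Saturday is August 5 (4 days later).

2028-08-05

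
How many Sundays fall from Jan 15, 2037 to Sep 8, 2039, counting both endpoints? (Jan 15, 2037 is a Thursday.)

138

Jan 15, 2037 is a Thursday; the first Sunday on or after it is Jan 18, 2037 (3 days later).
From Jan 18, 2037 to Sep 8, 2039: 347 + 365 + 251 = 963 days (rest of 2037, 2038, to Sep 8, 2039 in 2039).
963 ÷ 7 = 137 full weeks with remainder 4, so 137 more Sundays after the first → 138.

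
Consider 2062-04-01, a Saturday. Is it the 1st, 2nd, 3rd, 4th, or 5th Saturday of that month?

1st

Day 1 falls in week ⌈1/7⌉ of the month.
Days 1–7 hold the 1st Saturday, 8–14 the 2nd, 15–21 the 3rd, 22–28 the 4th, 29–31 the 5th.
1 is in the range for the 1st.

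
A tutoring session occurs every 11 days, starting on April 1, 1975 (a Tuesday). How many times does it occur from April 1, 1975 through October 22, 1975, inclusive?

Occurrences land 11·i days after April 1, 1975 for i = 0, 1, 2, …
The window opens on the start date, so the first occurrence inside is #1 on April 1, 1975.
October 22, 1975 is 204 days after the start; 204 ÷ 11 = 18 remainder 6. Last occurrence in the window: #19 on October 16, 1975.
Occurrences #1 through #19: 19 in total.

19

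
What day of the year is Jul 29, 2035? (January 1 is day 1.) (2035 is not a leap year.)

210

Days in months before Jul: 31 + 28 + 31 + 30 + 31 + 30 = 181.
Plus 29 days into Jul → day 210.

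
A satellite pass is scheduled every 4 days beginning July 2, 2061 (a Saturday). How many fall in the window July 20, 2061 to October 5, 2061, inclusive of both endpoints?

Occurrences land 4·i days after July 2, 2061 for i = 0, 1, 2, …
July 20, 2061 is 18 days after the start; 18 ÷ 4 = 4 remainder 2; since the remainder is 2, round up to i = 5. First occurrence in the window: #6 on July 22, 2061 (5×4 = 20 days in).
October 5, 2061 is 95 days after the start; 95 ÷ 4 = 23 remainder 3. Last occurrence in the window: #24 on October 2, 2061.
Occurrences #6 through #24: 19 in total.

19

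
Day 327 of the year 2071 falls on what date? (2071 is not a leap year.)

November 23, 2071

January has 31 days (327 − 31 = 296 remain).
February has 28 days (296 − 28 = 268 remain).
March has 31 days (268 − 31 = 237 remain).
April has 30 days (237 − 30 = 207 remain).
May has 31 days (207 − 31 = 176 remain).
June has 30 days (176 − 30 = 146 remain).
July has 31 days (146 − 31 = 115 remain).
August has 31 days (115 − 31 = 84 remain).
September has 30 days (84 − 30 = 54 remain).
October has 31 days (54 − 31 = 23 remain).
23 into November → November 23.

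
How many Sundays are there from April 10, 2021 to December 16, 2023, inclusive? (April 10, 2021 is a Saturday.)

140

April 10, 2021 is a Saturday; the first Sunday on or after it is April 11, 2021 (1 day later).
From April 11, 2021 to December 16, 2023: 264 + 365 + 350 = 979 days (rest of 2021, 2022, to December 16, 2023 in 2023).
979 ÷ 7 = 139 full weeks with remainder 6, so 139 more Sundays after the first → 140.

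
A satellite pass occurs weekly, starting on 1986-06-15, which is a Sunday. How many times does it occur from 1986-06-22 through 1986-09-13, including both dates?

Occurrences land 7·i days after 1986-06-15 for i = 0, 1, 2, …
1986-06-22 is 7 days after the start; 7 ÷ 7 = 1 remainder 0. First occurrence in the window: #2 on 1986-06-22 (1×7 = 7 days in).
1986-09-13 is 90 days after the start; 90 ÷ 7 = 12 remainder 6. Last occurrence in the window: #13 on 1986-09-07.
Occurrences #2 through #13: 12 in total.

12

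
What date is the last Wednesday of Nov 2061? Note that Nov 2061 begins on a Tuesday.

Nov 2061 begins on a Tuesday, so the first Wednesday is Nov 2 (1 day later).
Nov 2061 has 30 days. Adding weeks: 2, 9, 16, 23, 30 — the last one ≤ 30 is the 30th.

Nov 30, 2061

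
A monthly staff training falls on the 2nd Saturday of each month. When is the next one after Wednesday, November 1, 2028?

November 2028 starts on a Wednesday; its first Saturday is the 4th, so the 2nd Saturday is the 11th — November 11, 2028.
November 11, 2028 is after November 1, 2028, so that is the next one.

November 11, 2028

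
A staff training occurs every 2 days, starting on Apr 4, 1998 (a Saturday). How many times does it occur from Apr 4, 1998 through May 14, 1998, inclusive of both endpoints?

21

Occurrences land 2·i days after Apr 4, 1998 for i = 0, 1, 2, …
The window opens on the start date, so the first occurrence inside is #1 on Apr 4, 1998.
May 14, 1998 is 40 days after the start; 40 ÷ 2 = 20 remainder 0. Last occurrence in the window: #21 on May 14, 1998.
Occurrences #1 through #21: 21 in total.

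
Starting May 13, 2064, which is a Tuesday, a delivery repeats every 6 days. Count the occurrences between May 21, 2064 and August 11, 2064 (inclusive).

Occurrences land 6·i days after May 13, 2064 for i = 0, 1, 2, …
May 21, 2064 is 8 days after the start; 8 ÷ 6 = 1 remainder 2; since the remainder is 2, round up to i = 2. First occurrence in the window: #3 on May 25, 2064 (2×6 = 12 days in).
August 11, 2064 is 90 days after the start; 90 ÷ 6 = 15 remainder 0. Last occurrence in the window: #16 on August 11, 2064.
Occurrences #3 through #16: 14 in total.

14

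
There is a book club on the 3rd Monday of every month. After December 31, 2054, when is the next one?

January 18, 2055

December 2054 starts on a Tuesday; its first Monday is the 7th, so the 3rd Monday is the 21st — December 21, 2054.
That is not after December 31, 2054, so look at January 2055.
January 2055 starts on a Friday; its first Monday is the 4th, so the 3rd Monday is the 18th — January 18, 2055.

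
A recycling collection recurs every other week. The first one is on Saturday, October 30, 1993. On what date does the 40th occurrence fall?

The 40th occurrence is 39 intervals after the first: 39 × 14 = 546 days after October 30, 1993.
October has 31 days — 1 day to the end of October leaves 545.
From end of October to end of 1993 is 61 days (484 left).
1994 has 365 days (119 left).
January has 31 days (88 left).
February has 28 days (60 left).
March has 31 days (29 left).
29 days into April → April 29, 1995.

April 29, 1995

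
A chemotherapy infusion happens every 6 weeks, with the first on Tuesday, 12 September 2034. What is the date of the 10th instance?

The 10th occurrence is 9 intervals after the first: 9 × 42 = 378 days after 12 September 2034.
September has 30 days — 18 days to the end of September leaves 360.
October has 31 days (329 left).
November has 30 days (299 left).
December has 31 days (268 left).
January has 31 days (237 left).
February has 28 days (209 left).
March has 31 days (178 left).
April has 30 days (148 left).
May has 31 days (117 left).
June has 30 days (87 left).
July has 31 days (56 left).
August has 31 days (25 left).
25 days into September → 25 September 2035.

25 September 2035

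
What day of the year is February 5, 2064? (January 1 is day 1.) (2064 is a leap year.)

36

Days in months before February: 31 = 31.
Plus 5 days into February → day 36.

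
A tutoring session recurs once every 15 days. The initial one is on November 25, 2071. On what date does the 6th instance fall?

February 8, 2072

The 6th occurrence is 5 intervals after the first: 5 × 15 = 75 days after November 25, 2071.
November has 30 days — 5 days to the end of November leaves 70.
December has 31 days (39 left).
January has 31 days (8 left).
8 days into February → February 8, 2072.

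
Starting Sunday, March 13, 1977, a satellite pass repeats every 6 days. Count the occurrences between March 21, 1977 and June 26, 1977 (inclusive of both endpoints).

Occurrences land 6·i days after March 13, 1977 for i = 0, 1, 2, …
March 21, 1977 is 8 days after the start; 8 ÷ 6 = 1 remainder 2; since the remainder is 2, round up to i = 2. First occurrence in the window: #3 on March 25, 1977 (2×6 = 12 days in).
June 26, 1977 is 105 days after the start; 105 ÷ 6 = 17 remainder 3. Last occurrence in the window: #18 on June 23, 1977.
Occurrences #3 through #18: 16 in total.

16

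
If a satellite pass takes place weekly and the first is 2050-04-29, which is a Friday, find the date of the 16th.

2050-08-12

The 16th occurrence is 15 intervals after the first: 15 × 7 = 105 days after 2050-04-29.
April has 30 days — 1 day to the end of April leaves 104.
May has 31 days (73 left).
June has 30 days (43 left).
July has 31 days (12 left).
12 days into August → 2050-08-12.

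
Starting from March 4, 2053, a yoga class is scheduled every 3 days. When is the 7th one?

The 7th occurrence is 6 intervals after the first: 6 × 3 = 18 days after March 4, 2053.
18 days later is March 22, 2053.

March 22, 2053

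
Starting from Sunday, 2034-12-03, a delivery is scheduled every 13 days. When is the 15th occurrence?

2035-06-03

The 15th occurrence is 14 intervals after the first: 14 × 13 = 182 days after 2034-12-03.
December has 31 days — 28 days to the end of December leaves 154.
January has 31 days (123 left).
February has 28 days (95 left).
March has 31 days (64 left).
April has 30 days (34 left).
May has 31 days (3 left).
3 days into June → 2035-06-03.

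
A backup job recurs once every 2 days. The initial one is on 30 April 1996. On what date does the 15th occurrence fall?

The 15th occurrence is 14 intervals after the first: 14 × 2 = 28 days after 30 April 1996.
April has 30 days — 0 days to the end of April leaves 28.
28 days into May → 28 May 1996.

28 May 1996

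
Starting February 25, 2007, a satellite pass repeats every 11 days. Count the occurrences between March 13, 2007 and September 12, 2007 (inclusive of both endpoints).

17

Occurrences land 11·i days after February 25, 2007 for i = 0, 1, 2, …
March 13, 2007 is 16 days after the start; 16 ÷ 11 = 1 remainder 5; since the remainder is 5, round up to i = 2. First occurrence in the window: #3 on March 19, 2007 (2×11 = 22 days in).
September 12, 2007 is 199 days after the start; 199 ÷ 11 = 18 remainder 1. Last occurrence in the window: #19 on September 11, 2007.
Occurrences #3 through #19: 17 in total.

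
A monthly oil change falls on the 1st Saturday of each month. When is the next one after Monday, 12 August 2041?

7 September 2041

August 2041 starts on a Thursday, so its 1st Saturday is 3 August 2041 (2 days in).
That is not after 12 August 2041, so look at September 2041.
September 2041 starts on a Sunday, so its 1st Saturday is 7 September 2041 (6 days in).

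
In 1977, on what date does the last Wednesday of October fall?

The first Wednesday of October 1977 is October 5.
October 1977 has 31 days. Adding weeks: 5, 12, 19, 26 — the last one ≤ 31 is the 26th.

October 26, 1977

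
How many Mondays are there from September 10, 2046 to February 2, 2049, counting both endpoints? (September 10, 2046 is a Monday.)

September 10, 2046 is a Monday; the first Monday on or after it is September 10, 2046.
From September 10, 2046 to February 2, 2049: 112 + 365 + 366 + 33 = 876 days (rest of 2046, 2047, 2048, to February 2, 2049 in 2049).
876 ÷ 7 = 125 full weeks with remainder 1, so 125 more Mondays after the first → 126.

126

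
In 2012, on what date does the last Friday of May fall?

May 25, 2012

The first Friday of May 2012 is May 4.
May 2012 has 31 days. Adding weeks: 4, 11, 18, 25 — the last one ≤ 31 is the 25th.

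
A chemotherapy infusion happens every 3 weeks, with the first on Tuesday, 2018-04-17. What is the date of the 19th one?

2019-04-30

The 19th occurrence is 18 intervals after the first: 18 × 21 = 378 days after 2018-04-17.
April has 30 days — 13 days to the end of April leaves 365.
May has 31 days (334 left).
June has 30 days (304 left).
July has 31 days (273 left).
August has 31 days (242 left).
September has 30 days (212 left).
October has 31 days (181 left).
November has 30 days (151 left).
December has 31 days (120 left).
January has 31 days (89 left).
February has 28 days (61 left).
March has 31 days (30 left).
30 days into April → 2019-04-30.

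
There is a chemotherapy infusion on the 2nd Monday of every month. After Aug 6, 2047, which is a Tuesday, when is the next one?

Aug 12, 2047

Aug 2047 starts on a Thursday; its first Monday is the 5th, so the 2nd Monday is the 12th — Aug 12, 2047.
Aug 12, 2047 is after Aug 6, 2047, so that is the next one.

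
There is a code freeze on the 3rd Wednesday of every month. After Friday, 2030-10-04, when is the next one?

October 2030 starts on a Tuesday; its first Wednesday is the 2nd, so the 3rd Wednesday is the 16th — 2030-10-16.
2030-10-16 is after 2030-10-04, so that is the next one.

2030-10-16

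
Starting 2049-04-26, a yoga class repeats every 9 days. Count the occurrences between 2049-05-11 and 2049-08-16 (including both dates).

Occurrences land 9·i days after 2049-04-26 for i = 0, 1, 2, …
2049-05-11 is 15 days after the start; 15 ÷ 9 = 1 remainder 6; since the remainder is 6, round up to i = 2. First occurrence in the window: #3 on 2049-05-14 (2×9 = 18 days in).
2049-08-16 is 112 days after the start; 112 ÷ 9 = 12 remainder 4. Last occurrence in the window: #13 on 2049-08-12.
Occurrences #3 through #13: 11 in total.

11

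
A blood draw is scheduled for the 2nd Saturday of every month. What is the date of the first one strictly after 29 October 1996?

October 1996 starts on a Tuesday; its first Saturday is the 5th, so the 2nd Saturday is the 12th — 12 October 1996.
That is not after 29 October 1996, so look at November 1996.
November 1996 starts on a Friday; its first Saturday is the 2nd, so the 2nd Saturday is the 9th — 9 November 1996.

9 November 1996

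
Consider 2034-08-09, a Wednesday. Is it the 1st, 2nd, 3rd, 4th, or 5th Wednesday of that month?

Day 9 falls in week ⌈9/7⌉ of the month.
Days 1–7 hold the 1st Wednesday, 8–14 the 2nd, 15–21 the 3rd, 22–28 the 4th, 29–31 the 5th.
9 is in the range for the 2nd.

2nd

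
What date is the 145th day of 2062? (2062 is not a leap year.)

January has 31 days (145 − 31 = 114 remain).
February has 28 days (114 − 28 = 86 remain).
March has 31 days (86 − 31 = 55 remain).
April has 30 days (55 − 30 = 25 remain).
25 into May → May 25.

2062-05-25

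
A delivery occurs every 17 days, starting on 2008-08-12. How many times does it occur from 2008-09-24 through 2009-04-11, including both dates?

12

Occurrences land 17·i days after 2008-08-12 for i = 0, 1, 2, …
2008-09-24 is 43 days after the start; 43 ÷ 17 = 2 remainder 9; since the remainder is 9, round up to i = 3. First occurrence in the window: #4 on 2008-10-02 (3×17 = 51 days in).
2009-04-11 is 242 days after the start; 242 ÷ 17 = 14 remainder 4. Last occurrence in the window: #15 on 2009-04-07.
Occurrences #4 through #15: 12 in total.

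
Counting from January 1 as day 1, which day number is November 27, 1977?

331

Days in months before November: 31 + 28 + 31 + 30 + 31 + 30 + 31 + 31 + 30 + 31 = 304.
Plus 27 days into November → day 331.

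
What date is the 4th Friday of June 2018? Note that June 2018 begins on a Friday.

2018-06-22

June 2018 begins on a Friday, so the first Friday is June 1.
The 4th Friday is 3 weeks later: 1 + 21 = 22.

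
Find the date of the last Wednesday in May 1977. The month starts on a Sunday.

May 1977 begins on a Sunday, so the first Wednesday is May 4 (3 days later).
May 1977 has 31 days. Adding weeks: 4, 11, 18, 25 — the last one ≤ 31 is the 25th.

25 May 1977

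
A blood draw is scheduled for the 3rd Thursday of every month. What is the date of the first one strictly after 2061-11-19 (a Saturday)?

November 2061 starts on a Tuesday; its first Thursday is the 3rd, so the 3rd Thursday is the 17th — 2061-11-17.
That is not after 2061-11-19, so look at December 2061.
December 2061 starts on a Thursday; its first Thursday is the 1st, so the 3rd Thursday is the 15th — 2061-12-15.

2061-12-15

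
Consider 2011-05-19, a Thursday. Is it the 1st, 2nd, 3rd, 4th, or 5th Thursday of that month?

Day 19 falls in week ⌈19/7⌉ of the month.
Days 1–7 hold the 1st Thursday, 8–14 the 2nd, 15–21 the 3rd, 22–28 the 4th, 29–31 the 5th.
19 is in the range for the 3rd.

3rd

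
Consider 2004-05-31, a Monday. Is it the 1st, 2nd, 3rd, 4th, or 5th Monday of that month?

5th

Day 31 falls in week ⌈31/7⌉ of the month.
Days 1–7 hold the 1st Monday, 8–14 the 2nd, 15–21 the 3rd, 22–28 the 4th, 29–31 the 5th.
31 is in the range for the 5th.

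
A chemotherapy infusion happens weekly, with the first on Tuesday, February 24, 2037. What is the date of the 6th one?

The 6th occurrence is 5 intervals after the first: 5 × 7 = 35 days after February 24, 2037.
February has 28 days — 4 days to the end of February leaves 31.
31 days into March → March 31, 2037.

March 31, 2037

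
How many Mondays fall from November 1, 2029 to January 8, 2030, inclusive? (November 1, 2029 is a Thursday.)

November 1, 2029 is a Thursday; the first Monday on or after it is November 5, 2029 (4 days later).
From November 5, 2029 to January 8, 2030: 25 + 31 + 8 = 64 days (rest of November, December, January).
64 ÷ 7 = 9 full weeks with remainder 1, so 9 more Mondays after the first → 10.

10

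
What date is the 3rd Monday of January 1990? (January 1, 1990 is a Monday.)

1990-01-15

January 1990 begins on a Monday, so the first Monday is January 1.
The 3rd Monday is 2 weeks later: 1 + 14 = 15.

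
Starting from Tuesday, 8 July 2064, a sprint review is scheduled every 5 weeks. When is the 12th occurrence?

The 12th occurrence is 11 intervals after the first: 11 × 35 = 385 days after 8 July 2064.
July has 31 days — 23 days to the end of July leaves 362.
August has 31 days (331 left).
September has 30 days (301 left).
October has 31 days (270 left).
November has 30 days (240 left).
December has 31 days (209 left).
January has 31 days (178 left).
February has 28 days (150 left).
March has 31 days (119 left).
April has 30 days (89 left).
May has 31 days (58 left).
June has 30 days (28 left).
28 days into July → 28 July 2065.

28 July 2065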